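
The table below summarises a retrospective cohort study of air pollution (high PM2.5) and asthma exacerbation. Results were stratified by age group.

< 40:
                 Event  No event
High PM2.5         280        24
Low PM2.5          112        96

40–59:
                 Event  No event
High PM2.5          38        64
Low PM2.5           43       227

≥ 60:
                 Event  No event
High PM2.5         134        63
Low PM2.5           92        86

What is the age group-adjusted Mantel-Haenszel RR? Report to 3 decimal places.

RR_MH = Σ(aᵢ·n₀ᵢ/nᵢ) / Σ(cᵢ·n₁ᵢ/nᵢ), with n₁ᵢ = aᵢ+bᵢ (exposed), n₀ᵢ = cᵢ+dᵢ (unexposed), nᵢ = n₁ᵢ+n₀ᵢ.
Stratum 1 (< 40): n₁ = 304, n₀ = 208, n = 512; a·n₀/n = 280·208/512 = 113.7500; c·n₁/n = 112·304/512 = 66.5000
Stratum 2 (40–59): n₁ = 102, n₀ = 270, n = 372; a·n₀/n = 38·270/372 = 27.5806; c·n₁/n = 43·102/372 = 11.7903
Stratum 3 (≥ 60): n₁ = 197, n₀ = 178, n = 375; a·n₀/n = 134·178/375 = 63.6053; c·n₁/n = 92·197/375 = 48.3307
RR_MH = (113.7500 + 27.5806 + 63.6053) / (66.5000 + 11.7903 + 48.3307) = 204.9360 / 126.6210 = 1.61850

1.618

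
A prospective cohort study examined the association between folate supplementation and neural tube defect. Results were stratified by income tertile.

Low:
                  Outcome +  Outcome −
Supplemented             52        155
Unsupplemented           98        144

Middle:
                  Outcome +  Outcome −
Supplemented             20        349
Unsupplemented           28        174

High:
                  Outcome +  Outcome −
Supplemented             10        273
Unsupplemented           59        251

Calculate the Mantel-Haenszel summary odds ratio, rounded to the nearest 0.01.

0.35

OR_MH = Σ(aᵢdᵢ/nᵢ) / Σ(bᵢcᵢ/nᵢ), where nᵢ is the stratum total.
Stratum 1 (Low): n = 449; a·d/n = 52·144/449 = 16.6771; b·c/n = 155·98/449 = 33.8307
Stratum 2 (Middle): n = 571; a·d/n = 20·174/571 = 6.0946; b·c/n = 349·28/571 = 17.1138
Stratum 3 (High): n = 593; a·d/n = 10·251/593 = 4.2327; b·c/n = 273·59/593 = 27.1619
OR_MH = (16.6771 + 6.0946 + 4.2327) / (33.8307 + 17.1138 + 27.1619) = 27.0043 / 78.1065 = 0.34574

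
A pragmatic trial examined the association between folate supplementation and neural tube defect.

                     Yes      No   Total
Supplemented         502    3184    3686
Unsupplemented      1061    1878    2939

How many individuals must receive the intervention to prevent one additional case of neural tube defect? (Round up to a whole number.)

Risk in treated group = 502/3686 = 0.13619; risk in control = 1061/2939 = 0.36101.
Absolute risk reduction = 0.36101 − 0.13619 = 0.22482
NNT = 1 / ARR = 1 / 0.22482 = 4.448 → round up → 5

5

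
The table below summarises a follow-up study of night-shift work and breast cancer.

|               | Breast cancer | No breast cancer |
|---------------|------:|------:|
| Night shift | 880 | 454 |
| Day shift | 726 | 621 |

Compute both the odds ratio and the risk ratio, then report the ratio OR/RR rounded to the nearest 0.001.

Cells: a = 880, b = 454, c = 726, d = 621.
OR = (880·621)/(454·726) = 546480/329604 = 1.65799
Risk in exposed = 880/1334 = 0.65967; risk in unexposed = 726/1347 = 0.53898; RR = 1.22393
OR/RR = 1.65799 / 1.22393 = 1.35464
The outcome is not rare, so the OR lies further from 1 than the RR.

1.355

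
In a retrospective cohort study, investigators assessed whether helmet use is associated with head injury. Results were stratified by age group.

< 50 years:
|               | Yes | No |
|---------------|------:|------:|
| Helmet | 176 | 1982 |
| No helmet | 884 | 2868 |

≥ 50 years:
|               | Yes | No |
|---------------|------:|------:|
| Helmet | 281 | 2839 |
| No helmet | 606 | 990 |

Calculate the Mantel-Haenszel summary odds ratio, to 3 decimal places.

0.218

OR_MH = Σ(aᵢdᵢ/nᵢ) / Σ(bᵢcᵢ/nᵢ), where nᵢ is the stratum total.
Stratum 1 (< 50 years): n = 5910; a·d/n = 176·2868/5910 = 85.4091; b·c/n = 1982·884/5910 = 296.4616
Stratum 2 (≥ 50 years): n = 4716; a·d/n = 281·990/4716 = 58.9885; b·c/n = 2839·606/4716 = 364.8079
OR_MH = (85.4091 + 58.9885) / (296.4616 + 364.8079) = 144.3977 / 661.2695 = 0.21836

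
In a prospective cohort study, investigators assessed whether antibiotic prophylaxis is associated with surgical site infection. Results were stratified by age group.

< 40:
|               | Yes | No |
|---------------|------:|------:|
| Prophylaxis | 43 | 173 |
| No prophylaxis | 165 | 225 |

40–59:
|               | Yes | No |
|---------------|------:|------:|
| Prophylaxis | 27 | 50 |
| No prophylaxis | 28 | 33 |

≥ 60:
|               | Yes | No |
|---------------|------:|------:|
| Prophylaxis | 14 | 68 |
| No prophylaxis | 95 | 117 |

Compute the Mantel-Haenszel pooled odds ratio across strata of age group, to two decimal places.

OR_MH = Σ(aᵢdᵢ/nᵢ) / Σ(bᵢcᵢ/nᵢ), where nᵢ is the stratum total.
Stratum 1 (< 40): n = 606; a·d/n = 43·225/606 = 15.9653; b·c/n = 173·165/606 = 47.1040
Stratum 2 (40–59): n = 138; a·d/n = 27·33/138 = 6.4565; b·c/n = 50·28/138 = 10.1449
Stratum 3 (≥ 60): n = 294; a·d/n = 14·117/294 = 5.5714; b·c/n = 68·95/294 = 21.9728
OR_MH = (15.9653 + 6.4565 + 5.5714) / (47.1040 + 10.1449 + 21.9728) = 27.9933 / 79.2217 = 0.35335

0.35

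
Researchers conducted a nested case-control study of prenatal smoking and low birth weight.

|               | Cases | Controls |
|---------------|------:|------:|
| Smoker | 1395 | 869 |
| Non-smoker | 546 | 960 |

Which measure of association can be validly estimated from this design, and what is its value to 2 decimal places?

Cells: a = 1395, b = 869, c = 546, d = 960.
This is a nested case-control study: participants were sampled on outcome status, so risks in the source population cannot be estimated directly — relative risk is not valid here. The odds ratio is the appropriate measure.
OR = (a·d)/(b·c) = (1395 × 960) / (869 × 546) = 1339200 / 474474 = 2.82249

2.82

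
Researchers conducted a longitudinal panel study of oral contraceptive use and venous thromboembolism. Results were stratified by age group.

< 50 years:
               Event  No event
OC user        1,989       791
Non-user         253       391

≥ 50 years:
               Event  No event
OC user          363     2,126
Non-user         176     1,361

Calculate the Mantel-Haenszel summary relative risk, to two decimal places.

1.63

RR_MH = Σ(aᵢ·n₀ᵢ/nᵢ) / Σ(cᵢ·n₁ᵢ/nᵢ), with n₁ᵢ = aᵢ+bᵢ (exposed), n₀ᵢ = cᵢ+dᵢ (unexposed), nᵢ = n₁ᵢ+n₀ᵢ.
Stratum 1 (< 50 years): n₁ = 2780, n₀ = 644, n = 3424; a·n₀/n = 1989·644/3424 = 374.0993; c·n₁/n = 253·2780/3424 = 205.4147
Stratum 2 (≥ 50 years): n₁ = 2489, n₀ = 1537, n = 4026; a·n₀/n = 363·1537/4026 = 138.5820; c·n₁/n = 176·2489/4026 = 108.8087
RR_MH = (374.0993 + 138.5820) / (205.4147 + 108.8087) = 512.6813 / 314.2235 = 1.63158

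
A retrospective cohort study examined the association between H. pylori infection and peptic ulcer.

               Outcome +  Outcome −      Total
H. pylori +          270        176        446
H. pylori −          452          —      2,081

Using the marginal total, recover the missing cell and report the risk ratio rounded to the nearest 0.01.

2.79

The missing cell is in the unexposed row: 2081 − 452 = 1629.
So a = 270, b = 176, c = 452, d = 1629.
RR = [a/(a+b)] / [c/(c+d)] = (270/446) / (452/2081) = 0.60538/0.21720 = 2.78716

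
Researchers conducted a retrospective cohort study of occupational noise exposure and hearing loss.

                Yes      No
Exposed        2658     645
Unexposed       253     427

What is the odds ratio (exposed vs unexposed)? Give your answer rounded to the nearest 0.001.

Cells: a = 2658, b = 645, c = 253, d = 427.
OR = (a·d)/(b·c) = (2658 × 427) / (645 × 253) = 1134966 / 163185 = 6.95509
The odds of hearing loss are about 6.96 times as high in the exposed group.

6.955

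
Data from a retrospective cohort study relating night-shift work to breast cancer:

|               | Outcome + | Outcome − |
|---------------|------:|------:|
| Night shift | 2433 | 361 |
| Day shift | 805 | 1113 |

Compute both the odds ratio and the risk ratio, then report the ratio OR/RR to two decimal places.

Cells: a = 2433, b = 361, c = 805, d = 1113.
OR = (2433·1113)/(361·805) = 2707929/290605 = 9.31825
Risk in exposed = 2433/2794 = 0.87079; risk in unexposed = 805/1918 = 0.41971; RR = 2.07476
OR/RR = 9.31825 / 2.07476 = 4.49123
The outcome is not rare, so the OR lies further from 1 than the RR.

4.49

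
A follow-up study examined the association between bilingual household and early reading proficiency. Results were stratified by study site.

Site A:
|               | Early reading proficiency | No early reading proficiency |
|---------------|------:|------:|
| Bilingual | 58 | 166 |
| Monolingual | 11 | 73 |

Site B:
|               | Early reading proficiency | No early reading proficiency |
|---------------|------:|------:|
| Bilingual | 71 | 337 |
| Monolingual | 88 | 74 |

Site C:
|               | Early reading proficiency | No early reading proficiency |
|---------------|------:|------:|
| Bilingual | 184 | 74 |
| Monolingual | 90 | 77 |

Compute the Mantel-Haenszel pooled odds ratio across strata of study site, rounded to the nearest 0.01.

0.76

OR_MH = Σ(aᵢdᵢ/nᵢ) / Σ(bᵢcᵢ/nᵢ), where nᵢ is the stratum total.
Stratum 1 (Site A): n = 308; a·d/n = 58·73/308 = 13.7468; b·c/n = 166·11/308 = 5.9286
Stratum 2 (Site B): n = 570; a·d/n = 71·74/570 = 9.2175; b·c/n = 337·88/570 = 52.0281
Stratum 3 (Site C): n = 425; a·d/n = 184·77/425 = 33.3365; b·c/n = 74·90/425 = 15.6706
OR_MH = (13.7468 + 9.2175 + 33.3365) / (5.9286 + 52.0281 + 15.6706) = 56.3008 / 73.6272 = 0.76467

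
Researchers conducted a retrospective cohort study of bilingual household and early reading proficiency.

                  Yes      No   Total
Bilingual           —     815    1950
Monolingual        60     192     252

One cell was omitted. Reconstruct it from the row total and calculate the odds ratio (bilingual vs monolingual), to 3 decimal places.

The missing cell is in the exposed row: 1950 − 815 = 1135.
So a = 1135, b = 815, c = 60, d = 192.
OR = (a·d)/(b·c) = (1135 × 192) / (815 × 60) = 217920 / 48900 = 4.45644

4.456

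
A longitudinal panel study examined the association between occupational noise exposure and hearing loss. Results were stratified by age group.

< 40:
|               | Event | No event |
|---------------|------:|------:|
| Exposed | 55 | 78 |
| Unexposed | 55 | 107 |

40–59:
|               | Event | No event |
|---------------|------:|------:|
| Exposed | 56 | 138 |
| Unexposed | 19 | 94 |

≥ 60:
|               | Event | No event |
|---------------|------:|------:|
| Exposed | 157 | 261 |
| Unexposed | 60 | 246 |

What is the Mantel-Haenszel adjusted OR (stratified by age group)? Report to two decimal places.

2.02

OR_MH = Σ(aᵢdᵢ/nᵢ) / Σ(bᵢcᵢ/nᵢ), where nᵢ is the stratum total.
Stratum 1 (< 40): n = 295; a·d/n = 55·107/295 = 19.9492; b·c/n = 78·55/295 = 14.5424
Stratum 2 (40–59): n = 307; a·d/n = 56·94/307 = 17.1466; b·c/n = 138·19/307 = 8.5407
Stratum 3 (≥ 60): n = 724; a·d/n = 157·246/724 = 53.3453; b·c/n = 261·60/724 = 21.6298
OR_MH = (19.9492 + 17.1466 + 53.3453) / (14.5424 + 8.5407 + 21.6298) = 90.4410 / 44.7129 = 2.02270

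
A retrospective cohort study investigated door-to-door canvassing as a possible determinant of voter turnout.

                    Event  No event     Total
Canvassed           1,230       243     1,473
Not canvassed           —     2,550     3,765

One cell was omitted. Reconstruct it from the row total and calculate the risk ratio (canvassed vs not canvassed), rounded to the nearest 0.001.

The missing cell is in the unexposed row: 3765 − 2550 = 1215.
So a = 1230, b = 243, c = 1215, d = 2550.
RR = [a/(a+b)] / [c/(c+d)] = (1230/1473) / (1215/3765) = 0.83503/0.32271 = 2.58756

2.588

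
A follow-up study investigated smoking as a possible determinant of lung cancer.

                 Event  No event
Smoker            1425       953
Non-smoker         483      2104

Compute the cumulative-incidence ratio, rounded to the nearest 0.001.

Cells: a = 1425, b = 953, c = 483, d = 2104.
Risk in exposed = 1425/2378 = 0.59924; risk in unexposed = 483/2587 = 0.18670.
RR = 0.59924 / 0.18670 = 3.20961
The risk among the exposed is 3.21 times that among the unexposed.

3.210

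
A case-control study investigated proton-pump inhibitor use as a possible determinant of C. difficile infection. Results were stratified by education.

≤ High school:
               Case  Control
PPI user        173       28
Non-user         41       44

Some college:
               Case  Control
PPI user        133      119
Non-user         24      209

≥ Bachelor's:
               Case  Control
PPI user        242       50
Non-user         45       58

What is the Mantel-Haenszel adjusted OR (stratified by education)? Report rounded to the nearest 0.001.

7.658

OR_MH = Σ(aᵢdᵢ/nᵢ) / Σ(bᵢcᵢ/nᵢ), where nᵢ is the stratum total.
Stratum 1 (≤ High school): n = 286; a·d/n = 173·44/286 = 26.6154; b·c/n = 28·41/286 = 4.0140
Stratum 2 (Some college): n = 485; a·d/n = 133·209/485 = 57.3134; b·c/n = 119·24/485 = 5.8887
Stratum 3 (≥ Bachelor's): n = 395; a·d/n = 242·58/395 = 35.5342; b·c/n = 50·45/395 = 5.6962
OR_MH = (26.6154 + 57.3134 + 35.5342) / (4.0140 + 5.8887 + 5.6962) = 119.4630 / 15.5988 = 7.65845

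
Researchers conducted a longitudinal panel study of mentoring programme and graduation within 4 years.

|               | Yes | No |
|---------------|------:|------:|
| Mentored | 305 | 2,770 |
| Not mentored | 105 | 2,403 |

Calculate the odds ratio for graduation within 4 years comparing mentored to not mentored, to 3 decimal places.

Cells: a = 305, b = 2770, c = 105, d = 2403.
OR = (a·d)/(b·c) = (305 × 2403) / (2770 × 105) = 732915 / 290850 = 2.51991
The odds of graduation within 4 years are about 2.52 times as high in the mentored group.

2.520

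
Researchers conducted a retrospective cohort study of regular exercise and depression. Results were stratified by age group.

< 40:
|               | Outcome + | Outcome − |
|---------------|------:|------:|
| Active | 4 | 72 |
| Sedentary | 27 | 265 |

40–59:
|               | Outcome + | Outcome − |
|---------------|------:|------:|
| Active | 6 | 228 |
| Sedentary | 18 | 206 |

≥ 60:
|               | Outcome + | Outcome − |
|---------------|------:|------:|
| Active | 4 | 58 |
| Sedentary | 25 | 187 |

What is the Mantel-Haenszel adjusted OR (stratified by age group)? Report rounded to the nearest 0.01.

OR_MH = Σ(aᵢdᵢ/nᵢ) / Σ(bᵢcᵢ/nᵢ), where nᵢ is the stratum total.
Stratum 1 (< 40): n = 368; a·d/n = 4·265/368 = 2.8804; b·c/n = 72·27/368 = 5.2826
Stratum 2 (40–59): n = 458; a·d/n = 6·206/458 = 2.6987; b·c/n = 228·18/458 = 8.9607
Stratum 3 (≥ 60): n = 274; a·d/n = 4·187/274 = 2.7299; b·c/n = 58·25/274 = 5.2920
OR_MH = (2.8804 + 2.6987 + 2.7299) / (5.2826 + 8.9607 + 5.2920) = 8.3091 / 19.5353 = 0.42534

0.43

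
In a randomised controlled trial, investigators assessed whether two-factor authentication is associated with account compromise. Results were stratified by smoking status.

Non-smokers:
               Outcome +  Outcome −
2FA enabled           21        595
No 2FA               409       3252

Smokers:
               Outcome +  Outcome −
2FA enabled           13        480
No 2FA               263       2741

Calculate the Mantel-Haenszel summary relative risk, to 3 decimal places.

0.304

RR_MH = Σ(aᵢ·n₀ᵢ/nᵢ) / Σ(cᵢ·n₁ᵢ/nᵢ), with n₁ᵢ = aᵢ+bᵢ (exposed), n₀ᵢ = cᵢ+dᵢ (unexposed), nᵢ = n₁ᵢ+n₀ᵢ.
Stratum 1 (Non-smokers): n₁ = 616, n₀ = 3661, n = 4277; a·n₀/n = 21·3661/4277 = 17.9755; c·n₁/n = 409·616/4277 = 58.9067
Stratum 2 (Smokers): n₁ = 493, n₀ = 3004, n = 3497; a·n₀/n = 13·3004/3497 = 11.1673; c·n₁/n = 263·493/3497 = 37.0772
RR_MH = (17.9755 + 11.1673) / (58.9067 + 37.0772) = 29.1427 / 95.9839 = 0.30362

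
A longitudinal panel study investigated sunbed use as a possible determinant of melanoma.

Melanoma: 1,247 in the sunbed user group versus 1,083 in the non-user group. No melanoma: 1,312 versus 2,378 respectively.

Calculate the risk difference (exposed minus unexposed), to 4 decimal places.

From the description: a = 1247, b = 1312, c = 1083, d = 2378.
Risk in exposed = 1247/2559 = 0.487300; risk in unexposed = 1083/3461 = 0.312915.
Risk difference = 0.487300 − 0.312915 = 0.174384

0.1744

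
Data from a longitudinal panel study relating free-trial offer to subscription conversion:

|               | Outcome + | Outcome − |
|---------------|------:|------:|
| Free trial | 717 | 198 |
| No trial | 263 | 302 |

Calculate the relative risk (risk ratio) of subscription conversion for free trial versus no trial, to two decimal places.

1.68

Cells: a = 717, b = 198, c = 263, d = 302.
Risk in exposed = 717/915 = 0.78361; risk in unexposed = 263/565 = 0.46549.
RR = 0.78361 / 0.46549 = 1.68341
The risk among the exposed is 1.68 times that among the unexposed.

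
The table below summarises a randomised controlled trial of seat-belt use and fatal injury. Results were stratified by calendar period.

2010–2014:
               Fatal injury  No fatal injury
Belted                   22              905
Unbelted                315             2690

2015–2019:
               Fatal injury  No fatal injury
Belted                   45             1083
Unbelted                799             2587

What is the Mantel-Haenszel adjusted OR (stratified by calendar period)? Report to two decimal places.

OR_MH = Σ(aᵢdᵢ/nᵢ) / Σ(bᵢcᵢ/nᵢ), where nᵢ is the stratum total.
Stratum 1 (2010–2014): n = 3932; a·d/n = 22·2690/3932 = 15.0509; b·c/n = 905·315/3932 = 72.5013
Stratum 2 (2015–2019): n = 4514; a·d/n = 45·2587/4514 = 25.7898; b·c/n = 1083·799/4514 = 191.6963
OR_MH = (15.0509 + 25.7898) / (72.5013 + 191.6963) = 40.8406 / 264.1975 = 0.15458

0.15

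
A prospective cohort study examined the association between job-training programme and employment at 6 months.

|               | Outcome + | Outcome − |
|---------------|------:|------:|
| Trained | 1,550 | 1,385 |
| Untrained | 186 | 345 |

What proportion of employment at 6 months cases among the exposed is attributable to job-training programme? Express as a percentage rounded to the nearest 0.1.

Cells: a = 1550, b = 1385, c = 186, d = 345.
Risk in exposed = 1550/2935 = 0.52811; risk in unexposed = 186/531 = 0.35028.
RR = 0.52811/0.35028 = 1.50767
AR% = (RR − 1)/RR × 100 = (1.50767 − 1)/1.50767 × 100 = 33.6723%

33.7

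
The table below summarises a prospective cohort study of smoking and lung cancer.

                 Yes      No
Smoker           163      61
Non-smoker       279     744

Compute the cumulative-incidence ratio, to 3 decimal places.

2.668

Cells: a = 163, b = 61, c = 279, d = 744.
Risk in exposed = 163/224 = 0.72768; risk in unexposed = 279/1023 = 0.27273.
RR = 0.72768 / 0.27273 = 2.66815
The risk among the exposed is 2.67 times that among the unexposed.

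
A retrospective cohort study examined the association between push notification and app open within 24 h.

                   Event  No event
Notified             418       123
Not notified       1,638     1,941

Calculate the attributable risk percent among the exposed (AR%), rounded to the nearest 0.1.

Cells: a = 418, b = 123, c = 1638, d = 1941.
Risk in exposed = 418/541 = 0.77264; risk in unexposed = 1638/3579 = 0.45767.
RR = 0.77264/0.45767 = 1.68821
AR% = (RR − 1)/RR × 100 = (1.68821 − 1)/1.68821 × 100 = 40.7657%

40.8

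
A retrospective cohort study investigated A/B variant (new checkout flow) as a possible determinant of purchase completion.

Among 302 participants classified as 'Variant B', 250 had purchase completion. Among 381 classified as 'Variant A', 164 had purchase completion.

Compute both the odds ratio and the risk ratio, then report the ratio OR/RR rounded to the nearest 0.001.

3.308

From the description: a = 250, b = 52, c = 164, d = 217.
OR = (250·217)/(52·164) = 54250/8528 = 6.36140
Risk in exposed = 250/302 = 0.82781; risk in unexposed = 164/381 = 0.43045; RR = 1.92315
OR/RR = 6.36140 / 1.92315 = 3.30779
The outcome is not rare, so the OR lies further from 1 than the RR.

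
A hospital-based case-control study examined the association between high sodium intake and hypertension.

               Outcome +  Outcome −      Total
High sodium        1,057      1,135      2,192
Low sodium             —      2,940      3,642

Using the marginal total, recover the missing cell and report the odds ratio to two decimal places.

3.90

The missing cell is in the unexposed row: 3642 − 2940 = 702.
So a = 1057, b = 1135, c = 702, d = 2940.
OR = (a·d)/(b·c) = (1057 × 2940) / (1135 × 702) = 3107580 / 796770 = 3.90022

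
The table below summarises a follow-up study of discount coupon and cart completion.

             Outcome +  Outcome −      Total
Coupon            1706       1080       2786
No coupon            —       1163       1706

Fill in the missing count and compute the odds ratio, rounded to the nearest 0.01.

3.38

The missing cell is in the unexposed row: 1706 − 1163 = 543.
So a = 1706, b = 1080, c = 543, d = 1163.
OR = (a·d)/(b·c) = (1706 × 1163) / (1080 × 543) = 1984078 / 586440 = 3.38326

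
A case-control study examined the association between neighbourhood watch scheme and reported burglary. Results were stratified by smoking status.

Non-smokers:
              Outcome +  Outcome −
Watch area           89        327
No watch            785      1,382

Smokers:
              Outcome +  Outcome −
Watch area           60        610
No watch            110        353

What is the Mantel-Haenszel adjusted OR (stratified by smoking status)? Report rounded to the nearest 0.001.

0.418

OR_MH = Σ(aᵢdᵢ/nᵢ) / Σ(bᵢcᵢ/nᵢ), where nᵢ is the stratum total.
Stratum 1 (Non-smokers): n = 2583; a·d/n = 89·1382/2583 = 47.6183; b·c/n = 327·785/2583 = 99.3786
Stratum 2 (Smokers): n = 1133; a·d/n = 60·353/1133 = 18.6937; b·c/n = 610·110/1133 = 59.2233
OR_MH = (47.6183 + 18.6937) / (99.3786 + 59.2233) = 66.3120 / 158.6019 = 0.41810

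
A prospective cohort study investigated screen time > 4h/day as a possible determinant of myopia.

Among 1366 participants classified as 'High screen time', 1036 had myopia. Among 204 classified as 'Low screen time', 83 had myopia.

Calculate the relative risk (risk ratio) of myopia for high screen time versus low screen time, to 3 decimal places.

1.864

From the description: a = 1036, b = 330, c = 83, d = 121.
Risk in exposed = 1036/1366 = 0.75842; risk in unexposed = 83/204 = 0.40686.
RR = 0.75842 / 0.40686 = 1.86407
The risk among the exposed is 1.86 times that among the unexposed.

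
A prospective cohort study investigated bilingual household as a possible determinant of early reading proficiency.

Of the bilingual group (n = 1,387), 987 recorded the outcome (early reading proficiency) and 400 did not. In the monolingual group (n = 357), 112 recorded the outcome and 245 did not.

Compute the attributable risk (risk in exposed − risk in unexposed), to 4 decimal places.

From the description: a = 987, b = 400, c = 112, d = 245.
Risk in exposed = 987/1387 = 0.711608; risk in unexposed = 112/357 = 0.313725.
Risk difference = 0.711608 − 0.313725 = 0.397882

0.3979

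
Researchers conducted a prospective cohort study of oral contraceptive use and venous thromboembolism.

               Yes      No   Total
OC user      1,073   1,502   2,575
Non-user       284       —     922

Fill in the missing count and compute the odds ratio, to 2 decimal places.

The missing cell is in the unexposed row: 922 − 284 = 638.
So a = 1073, b = 1502, c = 284, d = 638.
OR = (a·d)/(b·c) = (1073 × 638) / (1502 × 284) = 684574 / 426568 = 1.60484

1.60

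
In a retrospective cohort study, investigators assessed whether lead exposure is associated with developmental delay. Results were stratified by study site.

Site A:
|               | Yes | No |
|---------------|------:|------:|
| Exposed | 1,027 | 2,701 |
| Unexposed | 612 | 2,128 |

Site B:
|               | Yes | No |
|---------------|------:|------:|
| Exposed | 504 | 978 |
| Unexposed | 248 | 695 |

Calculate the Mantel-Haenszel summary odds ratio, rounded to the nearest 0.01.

OR_MH = Σ(aᵢdᵢ/nᵢ) / Σ(bᵢcᵢ/nᵢ), where nᵢ is the stratum total.
Stratum 1 (Site A): n = 6468; a·d/n = 1027·2128/6468 = 337.8874; b·c/n = 2701·612/6468 = 255.5677
Stratum 2 (Site B): n = 2425; a·d/n = 504·695/2425 = 144.4454; b·c/n = 978·248/2425 = 100.0181
OR_MH = (337.8874 + 144.4454) / (255.5677 + 100.0181) = 482.3328 / 355.5859 = 1.35645

1.36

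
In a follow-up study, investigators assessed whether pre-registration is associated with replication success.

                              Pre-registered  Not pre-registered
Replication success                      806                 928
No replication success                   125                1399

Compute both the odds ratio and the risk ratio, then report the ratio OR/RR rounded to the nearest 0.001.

Reading the table with exposure as columns: a = 806 (Pre-registered, case), b = 125 (Pre-registered, non-case), c = 928 (Not pre-registered, case), d = 1399.
OR = (806·1399)/(125·928) = 1127594/116000 = 9.72064
Risk in exposed = 806/931 = 0.86574; risk in unexposed = 928/2327 = 0.39880; RR = 2.17087
OR/RR = 9.72064 / 2.17087 = 4.47776
The outcome is not rare, so the OR lies further from 1 than the RR.

4.478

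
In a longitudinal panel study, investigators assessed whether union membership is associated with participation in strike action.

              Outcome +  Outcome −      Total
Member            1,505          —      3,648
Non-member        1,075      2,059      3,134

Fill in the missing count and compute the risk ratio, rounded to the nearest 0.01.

1.20

The missing cell is in the exposed row: 3648 − 1505 = 2143.
So a = 1505, b = 2143, c = 1075, d = 2059.
RR = [a/(a+b)] / [c/(c+d)] = (1505/3648) / (1075/3134) = 0.41255/0.34301 = 1.20274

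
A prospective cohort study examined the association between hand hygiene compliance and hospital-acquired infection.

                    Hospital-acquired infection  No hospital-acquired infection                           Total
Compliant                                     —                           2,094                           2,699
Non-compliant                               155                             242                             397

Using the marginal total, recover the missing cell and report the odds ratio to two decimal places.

0.45

The missing cell is in the exposed row: 2699 − 2094 = 605.
So a = 605, b = 2094, c = 155, d = 242.
OR = (a·d)/(b·c) = (605 × 242) / (2094 × 155) = 146410 / 324570 = 0.45109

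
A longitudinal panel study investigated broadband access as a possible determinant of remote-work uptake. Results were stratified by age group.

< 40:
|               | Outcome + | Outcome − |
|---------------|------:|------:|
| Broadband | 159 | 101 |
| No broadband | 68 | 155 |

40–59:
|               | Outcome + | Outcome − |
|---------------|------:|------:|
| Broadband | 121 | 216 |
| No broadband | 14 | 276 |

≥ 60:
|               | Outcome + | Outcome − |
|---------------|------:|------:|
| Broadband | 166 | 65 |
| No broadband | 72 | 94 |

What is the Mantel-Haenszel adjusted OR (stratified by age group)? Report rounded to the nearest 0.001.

OR_MH = Σ(aᵢdᵢ/nᵢ) / Σ(bᵢcᵢ/nᵢ), where nᵢ is the stratum total.
Stratum 1 (< 40): n = 483; a·d/n = 159·155/483 = 51.0248; b·c/n = 101·68/483 = 14.2195
Stratum 2 (40–59): n = 627; a·d/n = 121·276/627 = 53.2632; b·c/n = 216·14/627 = 4.8230
Stratum 3 (≥ 60): n = 397; a·d/n = 166·94/397 = 39.3048; b·c/n = 65·72/397 = 11.7884
OR_MH = (51.0248 + 53.2632 + 39.3048) / (14.2195 + 4.8230 + 11.7884) = 143.5928 / 30.8308 = 4.65744

4.657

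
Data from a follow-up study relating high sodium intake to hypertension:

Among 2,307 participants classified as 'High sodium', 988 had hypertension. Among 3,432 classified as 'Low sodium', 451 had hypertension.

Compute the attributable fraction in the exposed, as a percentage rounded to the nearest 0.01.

69.32

From the description: a = 988, b = 1319, c = 451, d = 2981.
Risk in exposed = 988/2307 = 0.42826; risk in unexposed = 451/3432 = 0.13141.
RR = 0.42826/0.13141 = 3.25897
AR% = (RR − 1)/RR × 100 = (3.25897 − 1)/3.25897 × 100 = 69.3154%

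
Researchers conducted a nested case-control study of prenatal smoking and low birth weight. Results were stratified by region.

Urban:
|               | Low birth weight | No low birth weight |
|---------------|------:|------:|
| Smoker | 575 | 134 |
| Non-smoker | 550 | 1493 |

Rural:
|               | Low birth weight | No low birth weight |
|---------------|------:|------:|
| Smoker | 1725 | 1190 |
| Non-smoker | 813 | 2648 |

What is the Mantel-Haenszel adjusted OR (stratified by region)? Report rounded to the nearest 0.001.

5.761

OR_MH = Σ(aᵢdᵢ/nᵢ) / Σ(bᵢcᵢ/nᵢ), where nᵢ is the stratum total.
Stratum 1 (Urban): n = 2752; a·d/n = 575·1493/2752 = 311.9459; b·c/n = 134·550/2752 = 26.7805
Stratum 2 (Rural): n = 6376; a·d/n = 1725·2648/6376 = 716.4053; b·c/n = 1190·813/6376 = 151.7362
OR_MH = (311.9459 + 716.4053) / (26.7805 + 151.7362) = 1028.3511 / 178.5167 = 5.76053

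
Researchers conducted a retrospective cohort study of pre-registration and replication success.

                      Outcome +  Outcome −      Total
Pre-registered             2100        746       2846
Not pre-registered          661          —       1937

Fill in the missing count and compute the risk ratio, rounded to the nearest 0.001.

The missing cell is in the unexposed row: 1937 − 661 = 1276.
So a = 2100, b = 746, c = 661, d = 1276.
RR = [a/(a+b)] / [c/(c+d)] = (2100/2846) / (661/1937) = 0.73788/0.34125 = 2.16228

2.162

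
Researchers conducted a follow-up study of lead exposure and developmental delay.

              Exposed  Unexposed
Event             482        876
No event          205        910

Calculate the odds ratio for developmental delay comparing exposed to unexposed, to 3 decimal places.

Reading the table with exposure as columns: a = 482 (Exposed, case), b = 205 (Exposed, non-case), c = 876 (Unexposed, case), d = 910.
OR = (a·d)/(b·c) = (482 × 910) / (205 × 876) = 438620 / 179580 = 2.44248
The odds of developmental delay are about 2.44 times as high in the exposed group.

2.442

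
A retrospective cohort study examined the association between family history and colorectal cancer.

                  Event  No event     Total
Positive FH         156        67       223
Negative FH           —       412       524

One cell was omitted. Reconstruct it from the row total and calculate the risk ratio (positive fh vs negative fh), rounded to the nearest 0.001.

3.273

The missing cell is in the unexposed row: 524 − 412 = 112.
So a = 156, b = 67, c = 112, d = 412.
RR = [a/(a+b)] / [c/(c+d)] = (156/223) / (112/524) = 0.69955/0.21374 = 3.27290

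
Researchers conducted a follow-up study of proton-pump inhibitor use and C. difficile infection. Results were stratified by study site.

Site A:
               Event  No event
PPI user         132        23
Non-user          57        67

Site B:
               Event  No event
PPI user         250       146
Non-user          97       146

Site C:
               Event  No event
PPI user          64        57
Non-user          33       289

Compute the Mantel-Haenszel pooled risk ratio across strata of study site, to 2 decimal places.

RR_MH = Σ(aᵢ·n₀ᵢ/nᵢ) / Σ(cᵢ·n₁ᵢ/nᵢ), with n₁ᵢ = aᵢ+bᵢ (exposed), n₀ᵢ = cᵢ+dᵢ (unexposed), nᵢ = n₁ᵢ+n₀ᵢ.
Stratum 1 (Site A): n₁ = 155, n₀ = 124, n = 279; a·n₀/n = 132·124/279 = 58.6667; c·n₁/n = 57·155/279 = 31.6667
Stratum 2 (Site B): n₁ = 396, n₀ = 243, n = 639; a·n₀/n = 250·243/639 = 95.0704; c·n₁/n = 97·396/639 = 60.1127
Stratum 3 (Site C): n₁ = 121, n₀ = 322, n = 443; a·n₀/n = 64·322/443 = 46.5192; c·n₁/n = 33·121/443 = 9.0135
RR_MH = (58.6667 + 95.0704 + 46.5192) / (31.6667 + 60.1127 + 9.0135) = 200.2563 / 100.7929 = 1.98681

1.99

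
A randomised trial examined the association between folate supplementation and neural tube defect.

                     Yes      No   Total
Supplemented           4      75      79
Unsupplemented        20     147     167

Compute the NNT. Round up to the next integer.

15

Risk in treated group = 4/79 = 0.05063; risk in control = 20/167 = 0.11976.
Absolute risk reduction = 0.11976 − 0.05063 = 0.06913
NNT = 1 / ARR = 1 / 0.06913 = 14.466 → round up → 15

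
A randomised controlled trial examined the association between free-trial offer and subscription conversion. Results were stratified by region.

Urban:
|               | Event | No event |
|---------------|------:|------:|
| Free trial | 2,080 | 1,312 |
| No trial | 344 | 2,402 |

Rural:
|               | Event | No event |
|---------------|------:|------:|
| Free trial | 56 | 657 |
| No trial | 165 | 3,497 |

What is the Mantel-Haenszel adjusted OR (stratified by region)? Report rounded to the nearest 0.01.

8.74

OR_MH = Σ(aᵢdᵢ/nᵢ) / Σ(bᵢcᵢ/nᵢ), where nᵢ is the stratum total.
Stratum 1 (Urban): n = 6138; a·d/n = 2080·2402/6138 = 813.9720; b·c/n = 1312·344/6138 = 73.5301
Stratum 2 (Rural): n = 4375; a·d/n = 56·3497/4375 = 44.7616; b·c/n = 657·165/4375 = 24.7783
OR_MH = (813.9720 + 44.7616) / (73.5301 + 24.7783) = 858.7336 / 98.3084 = 8.73510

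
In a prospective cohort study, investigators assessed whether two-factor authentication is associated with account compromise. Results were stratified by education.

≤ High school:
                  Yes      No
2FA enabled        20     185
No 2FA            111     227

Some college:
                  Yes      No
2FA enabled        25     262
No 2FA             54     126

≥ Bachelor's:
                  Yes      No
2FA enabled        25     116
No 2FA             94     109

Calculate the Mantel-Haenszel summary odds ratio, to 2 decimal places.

0.23

OR_MH = Σ(aᵢdᵢ/nᵢ) / Σ(bᵢcᵢ/nᵢ), where nᵢ is the stratum total.
Stratum 1 (≤ High school): n = 543; a·d/n = 20·227/543 = 8.3610; b·c/n = 185·111/543 = 37.8177
Stratum 2 (Some college): n = 467; a·d/n = 25·126/467 = 6.7452; b·c/n = 262·54/467 = 30.2955
Stratum 3 (≥ Bachelor's): n = 344; a·d/n = 25·109/344 = 7.9215; b·c/n = 116·94/344 = 31.6977
OR_MH = (8.3610 + 6.7452 + 7.9215) / (37.8177 + 30.2955 + 31.6977) = 23.0277 / 99.8109 = 0.23071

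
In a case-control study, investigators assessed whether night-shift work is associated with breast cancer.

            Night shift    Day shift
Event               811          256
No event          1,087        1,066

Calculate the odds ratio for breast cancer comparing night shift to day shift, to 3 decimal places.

Reading the table with exposure as columns: a = 811 (Night shift, case), b = 1087 (Night shift, non-case), c = 256 (Day shift, case), d = 1066.
OR = (a·d)/(b·c) = (811 × 1066) / (1087 × 256) = 864526 / 278272 = 3.10677
The odds of breast cancer are about 3.11 times as high in the night shift group.

3.107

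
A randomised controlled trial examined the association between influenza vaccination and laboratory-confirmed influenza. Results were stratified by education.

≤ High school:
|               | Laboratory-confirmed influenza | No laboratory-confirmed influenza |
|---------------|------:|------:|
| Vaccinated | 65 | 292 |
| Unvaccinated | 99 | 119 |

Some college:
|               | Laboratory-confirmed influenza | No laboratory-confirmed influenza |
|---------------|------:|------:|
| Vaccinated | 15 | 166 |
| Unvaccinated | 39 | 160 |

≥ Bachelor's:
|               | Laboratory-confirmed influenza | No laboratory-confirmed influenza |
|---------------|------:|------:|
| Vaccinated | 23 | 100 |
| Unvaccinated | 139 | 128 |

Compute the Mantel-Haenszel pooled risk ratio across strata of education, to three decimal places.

RR_MH = Σ(aᵢ·n₀ᵢ/nᵢ) / Σ(cᵢ·n₁ᵢ/nᵢ), with n₁ᵢ = aᵢ+bᵢ (exposed), n₀ᵢ = cᵢ+dᵢ (unexposed), nᵢ = n₁ᵢ+n₀ᵢ.
Stratum 1 (≤ High school): n₁ = 357, n₀ = 218, n = 575; a·n₀/n = 65·218/575 = 24.6435; c·n₁/n = 99·357/575 = 61.4661
Stratum 2 (Some college): n₁ = 181, n₀ = 199, n = 380; a·n₀/n = 15·199/380 = 7.8553; c·n₁/n = 39·181/380 = 18.5763
Stratum 3 (≥ Bachelor's): n₁ = 123, n₀ = 267, n = 390; a·n₀/n = 23·267/390 = 15.7462; c·n₁/n = 139·123/390 = 43.8385
RR_MH = (24.6435 + 7.8553 + 15.7462) / (61.4661 + 18.5763 + 43.8385) = 48.2449 / 123.8809 = 0.38945

0.389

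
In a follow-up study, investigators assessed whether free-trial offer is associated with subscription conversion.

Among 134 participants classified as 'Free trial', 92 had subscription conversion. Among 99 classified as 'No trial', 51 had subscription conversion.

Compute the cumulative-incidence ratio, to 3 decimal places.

From the description: a = 92, b = 42, c = 51, d = 48.
Risk in exposed = 92/134 = 0.68657; risk in unexposed = 51/99 = 0.51515.
RR = 0.68657 / 0.51515 = 1.33275
The risk among the exposed is 1.33 times that among the unexposed.

1.333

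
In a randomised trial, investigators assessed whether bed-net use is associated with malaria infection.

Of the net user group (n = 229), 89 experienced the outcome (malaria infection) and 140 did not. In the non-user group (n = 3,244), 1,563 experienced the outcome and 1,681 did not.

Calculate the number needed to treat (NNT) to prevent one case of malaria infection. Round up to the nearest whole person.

11

Risk in treated group = 89/229 = 0.38865; risk in control = 1563/3244 = 0.48181.
Absolute risk reduction = 0.48181 − 0.38865 = 0.09317
NNT = 1 / ARR = 1 / 0.09317 = 10.733 → round up → 11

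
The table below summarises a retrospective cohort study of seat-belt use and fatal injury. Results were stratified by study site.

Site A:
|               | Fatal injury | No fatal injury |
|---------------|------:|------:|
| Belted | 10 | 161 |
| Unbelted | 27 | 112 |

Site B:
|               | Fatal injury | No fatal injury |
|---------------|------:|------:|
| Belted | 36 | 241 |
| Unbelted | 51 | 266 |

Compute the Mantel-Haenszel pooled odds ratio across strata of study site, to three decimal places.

OR_MH = Σ(aᵢdᵢ/nᵢ) / Σ(bᵢcᵢ/nᵢ), where nᵢ is the stratum total.
Stratum 1 (Site A): n = 310; a·d/n = 10·112/310 = 3.6129; b·c/n = 161·27/310 = 14.0226
Stratum 2 (Site B): n = 594; a·d/n = 36·266/594 = 16.1212; b·c/n = 241·51/594 = 20.6919
OR_MH = (3.6129 + 16.1212) / (14.0226 + 20.6919) = 19.7341 / 34.7145 = 0.56847

0.568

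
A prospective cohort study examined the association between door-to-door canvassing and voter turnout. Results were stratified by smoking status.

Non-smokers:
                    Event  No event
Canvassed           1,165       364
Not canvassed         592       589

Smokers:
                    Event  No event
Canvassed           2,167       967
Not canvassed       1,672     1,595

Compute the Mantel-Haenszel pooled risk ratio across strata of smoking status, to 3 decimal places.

1.400

RR_MH = Σ(aᵢ·n₀ᵢ/nᵢ) / Σ(cᵢ·n₁ᵢ/nᵢ), with n₁ᵢ = aᵢ+bᵢ (exposed), n₀ᵢ = cᵢ+dᵢ (unexposed), nᵢ = n₁ᵢ+n₀ᵢ.
Stratum 1 (Non-smokers): n₁ = 1529, n₀ = 1181, n = 2710; a·n₀/n = 1165·1181/2710 = 507.6993; c·n₁/n = 592·1529/2710 = 334.0103
Stratum 2 (Smokers): n₁ = 3134, n₀ = 3267, n = 6401; a·n₀/n = 2167·3267/6401 = 1106.0130; c·n₁/n = 1672·3134/6401 = 818.6296
RR_MH = (507.6993 + 1106.0130) / (334.0103 + 818.6296) = 1613.7122 / 1152.6399 = 1.40001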